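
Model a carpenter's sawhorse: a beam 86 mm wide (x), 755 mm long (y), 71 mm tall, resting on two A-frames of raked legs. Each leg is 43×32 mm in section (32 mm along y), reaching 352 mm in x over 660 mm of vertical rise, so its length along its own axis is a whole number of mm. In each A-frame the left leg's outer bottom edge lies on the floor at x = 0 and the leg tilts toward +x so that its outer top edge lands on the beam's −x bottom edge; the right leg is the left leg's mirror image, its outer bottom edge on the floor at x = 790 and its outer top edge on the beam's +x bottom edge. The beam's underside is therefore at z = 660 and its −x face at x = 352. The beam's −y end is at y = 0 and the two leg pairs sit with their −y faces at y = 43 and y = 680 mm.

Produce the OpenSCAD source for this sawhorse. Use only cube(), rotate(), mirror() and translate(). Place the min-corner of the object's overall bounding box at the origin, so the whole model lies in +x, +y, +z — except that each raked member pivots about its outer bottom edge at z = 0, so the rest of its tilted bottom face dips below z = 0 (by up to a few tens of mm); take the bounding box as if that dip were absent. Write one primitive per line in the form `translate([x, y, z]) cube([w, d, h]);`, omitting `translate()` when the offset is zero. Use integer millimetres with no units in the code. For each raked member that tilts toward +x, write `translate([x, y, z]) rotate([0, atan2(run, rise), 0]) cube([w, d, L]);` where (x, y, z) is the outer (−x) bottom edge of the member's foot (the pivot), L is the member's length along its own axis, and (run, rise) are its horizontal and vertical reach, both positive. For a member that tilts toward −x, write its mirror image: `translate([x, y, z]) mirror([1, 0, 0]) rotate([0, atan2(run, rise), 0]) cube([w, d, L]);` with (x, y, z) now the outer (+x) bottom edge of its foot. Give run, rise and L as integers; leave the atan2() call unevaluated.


// leg length = √(352² + 660²) = 748
// right-leg outer foot x = 2·352 + 86 = 790
// beam min-corner = (352, 0, 660)
translate([352, 0, 660]) cube([86, 755, 71]);
translate([0, 43, 0]) rotate([0, atan2(352, 660), 0]) cube([43, 32, 748]);
translate([790, 43, 0]) mirror([1, 0, 0]) rotate([0, atan2(352, 660), 0]) cube([43, 32, 748]);
translate([0, 680, 0]) rotate([0, atan2(352, 660), 0]) cube([43, 32, 748]);
translate([790, 680, 0]) mirror([1, 0, 0]) rotate([0, atan2(352, 660), 0]) cube([43, 32, 748]);


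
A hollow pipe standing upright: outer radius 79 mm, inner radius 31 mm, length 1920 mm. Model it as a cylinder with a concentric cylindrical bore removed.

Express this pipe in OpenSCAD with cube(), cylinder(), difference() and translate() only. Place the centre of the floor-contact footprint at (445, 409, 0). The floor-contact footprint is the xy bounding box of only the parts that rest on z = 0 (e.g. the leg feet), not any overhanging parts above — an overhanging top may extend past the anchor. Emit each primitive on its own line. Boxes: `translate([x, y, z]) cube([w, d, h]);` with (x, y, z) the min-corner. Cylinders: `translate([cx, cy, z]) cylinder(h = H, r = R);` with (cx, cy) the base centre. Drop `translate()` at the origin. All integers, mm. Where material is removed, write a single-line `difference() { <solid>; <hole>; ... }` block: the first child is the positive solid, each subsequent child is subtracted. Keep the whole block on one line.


difference() { translate([445, 409, 0]) cylinder(h = 1920, r = 79); translate([445, 409, 0]) cylinder(h = 1920, r = 31); }


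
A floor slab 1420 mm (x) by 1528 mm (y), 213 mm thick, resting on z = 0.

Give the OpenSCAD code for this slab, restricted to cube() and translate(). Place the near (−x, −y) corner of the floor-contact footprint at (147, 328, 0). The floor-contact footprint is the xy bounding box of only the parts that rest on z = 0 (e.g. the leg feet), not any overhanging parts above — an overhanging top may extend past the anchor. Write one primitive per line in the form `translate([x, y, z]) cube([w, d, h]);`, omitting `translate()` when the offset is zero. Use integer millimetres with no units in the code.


translate([147, 328, 0]) cube([1420, 1528, 213]);


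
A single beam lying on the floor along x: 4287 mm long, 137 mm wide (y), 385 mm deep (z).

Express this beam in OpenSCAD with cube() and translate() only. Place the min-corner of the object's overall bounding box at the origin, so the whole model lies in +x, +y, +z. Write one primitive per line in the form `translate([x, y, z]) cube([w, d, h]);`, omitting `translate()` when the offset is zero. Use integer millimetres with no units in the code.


cube([4287, 137, 385]);


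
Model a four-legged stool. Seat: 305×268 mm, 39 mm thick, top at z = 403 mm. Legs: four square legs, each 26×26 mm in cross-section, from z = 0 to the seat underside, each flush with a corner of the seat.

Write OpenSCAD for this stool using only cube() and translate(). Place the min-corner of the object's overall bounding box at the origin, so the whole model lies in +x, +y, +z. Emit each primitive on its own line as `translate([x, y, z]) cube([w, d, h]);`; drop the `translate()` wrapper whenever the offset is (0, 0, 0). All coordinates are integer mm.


translate([0, 0, 364]) cube([305, 268, 39]);
cube([26, 26, 364]);
translate([279, 0, 0]) cube([26, 26, 364]);
translate([0, 242, 0]) cube([26, 26, 364]);
translate([279, 242, 0]) cube([26, 26, 364]);


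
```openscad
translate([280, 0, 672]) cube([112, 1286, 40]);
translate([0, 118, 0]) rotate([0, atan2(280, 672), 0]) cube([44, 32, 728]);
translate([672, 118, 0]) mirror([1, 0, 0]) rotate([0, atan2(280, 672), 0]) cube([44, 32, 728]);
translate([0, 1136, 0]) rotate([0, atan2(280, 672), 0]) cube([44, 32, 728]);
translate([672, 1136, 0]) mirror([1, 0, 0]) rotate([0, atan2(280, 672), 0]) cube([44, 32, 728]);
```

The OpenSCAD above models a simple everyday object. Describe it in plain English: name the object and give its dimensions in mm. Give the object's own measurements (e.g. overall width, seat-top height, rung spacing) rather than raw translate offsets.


A sawhorse. A 112×1286×40 mm beam (x, y, z) sits on two A-frame leg pairs. Each pair is two raked legs of 44×32 mm section (32 mm along y) splaying symmetrically in x. Each leg rises 672 mm vertically over 280 mm of horizontal reach and is 728 mm long along its own axis. Every leg's outer bottom edge rests on the floor and its outer top edge meets a bottom edge of the beam — the left legs (tilting toward +x) meet the beam's −x bottom edge, the right legs (their mirror images, tilting toward −x) meet its +x bottom edge — so the leg tops tuck under the beam, the beam's underside is 672 mm above the floor, and the feet are 672 mm apart outside-to-outside with the beam centred between them. The two leg pairs are set in 118 mm from either end of the beam.


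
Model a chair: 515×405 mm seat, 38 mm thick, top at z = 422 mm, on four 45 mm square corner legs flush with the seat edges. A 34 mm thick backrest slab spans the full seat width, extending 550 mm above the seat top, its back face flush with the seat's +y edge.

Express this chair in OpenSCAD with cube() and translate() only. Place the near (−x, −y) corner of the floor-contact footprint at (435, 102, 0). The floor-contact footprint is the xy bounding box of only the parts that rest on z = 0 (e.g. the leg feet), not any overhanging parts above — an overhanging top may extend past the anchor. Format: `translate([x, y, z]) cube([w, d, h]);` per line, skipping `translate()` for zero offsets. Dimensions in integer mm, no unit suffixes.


translate([435, 102, 384]) cube([515, 405, 38]);
translate([435, 102, 0]) cube([45, 45, 384]);
translate([905, 102, 0]) cube([45, 45, 384]);
translate([435, 462, 0]) cube([45, 45, 384]);
translate([905, 462, 0]) cube([45, 45, 384]);
translate([435, 473, 422]) cube([515, 34, 550]);


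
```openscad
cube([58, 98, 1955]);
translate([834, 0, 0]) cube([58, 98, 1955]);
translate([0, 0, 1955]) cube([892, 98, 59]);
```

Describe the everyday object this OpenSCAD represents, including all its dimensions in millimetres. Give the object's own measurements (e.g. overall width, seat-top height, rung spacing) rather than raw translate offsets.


A door frame. The clear opening is 776 mm wide and 1955 mm high. Two 58 mm wide jambs, 98 mm deep, stand either side of the opening from the floor to the top of the opening. A 59 mm thick head sits across the top of both jambs, spanning the full outside width of the frame.


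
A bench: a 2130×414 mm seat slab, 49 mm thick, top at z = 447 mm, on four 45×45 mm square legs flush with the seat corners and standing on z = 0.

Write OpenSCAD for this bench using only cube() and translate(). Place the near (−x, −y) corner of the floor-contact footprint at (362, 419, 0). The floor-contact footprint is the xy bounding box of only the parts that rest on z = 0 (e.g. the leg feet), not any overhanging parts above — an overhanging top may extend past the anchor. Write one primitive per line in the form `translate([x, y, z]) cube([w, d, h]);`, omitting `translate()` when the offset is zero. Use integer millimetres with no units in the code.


translate([362, 419, 398]) cube([2130, 414, 49]);
translate([362, 419, 0]) cube([45, 45, 398]);
translate([362, 788, 0]) cube([45, 45, 398]);
translate([2447, 419, 0]) cube([45, 45, 398]);
translate([2447, 788, 0]) cube([45, 45, 398]);


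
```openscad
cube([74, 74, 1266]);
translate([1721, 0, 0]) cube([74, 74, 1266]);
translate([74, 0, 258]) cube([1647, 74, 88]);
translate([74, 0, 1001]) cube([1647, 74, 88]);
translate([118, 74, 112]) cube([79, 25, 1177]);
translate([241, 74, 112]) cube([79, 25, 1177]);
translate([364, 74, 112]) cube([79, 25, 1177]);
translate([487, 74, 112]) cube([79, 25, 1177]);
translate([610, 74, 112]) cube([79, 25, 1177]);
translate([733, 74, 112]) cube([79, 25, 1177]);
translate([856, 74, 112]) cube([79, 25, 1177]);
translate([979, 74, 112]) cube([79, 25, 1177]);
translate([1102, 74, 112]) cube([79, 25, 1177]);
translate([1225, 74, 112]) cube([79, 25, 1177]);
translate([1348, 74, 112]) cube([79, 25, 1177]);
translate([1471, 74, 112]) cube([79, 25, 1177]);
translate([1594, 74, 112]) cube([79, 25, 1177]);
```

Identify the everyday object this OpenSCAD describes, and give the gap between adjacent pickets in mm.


A fence section. The picket gap is 44 mm.

Two posts, two rails, 13 pickets — a fence section. Span 1647 mm holds 13 pickets of 79 mm with 14 equal gaps: ⌊(1647 − 13·79) / 14⌋ = 44 mm.


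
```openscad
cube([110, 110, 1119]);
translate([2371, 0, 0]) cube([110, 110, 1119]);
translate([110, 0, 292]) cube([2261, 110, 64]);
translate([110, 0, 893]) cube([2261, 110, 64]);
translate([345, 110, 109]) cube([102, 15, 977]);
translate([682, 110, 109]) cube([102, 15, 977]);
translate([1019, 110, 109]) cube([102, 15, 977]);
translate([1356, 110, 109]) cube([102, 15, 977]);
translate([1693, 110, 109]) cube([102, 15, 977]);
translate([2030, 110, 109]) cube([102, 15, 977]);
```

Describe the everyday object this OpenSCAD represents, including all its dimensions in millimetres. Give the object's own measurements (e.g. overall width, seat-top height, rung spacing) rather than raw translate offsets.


A fence section. Two 110×110 mm posts, 1119 mm tall, stand on the floor with a clear span of 2261 mm between their inner faces. Two horizontal rails of 110×64 mm section span the gap between the posts with their undersides at z = 292 mm and z = 893 mm, flush with the posts' −y face. 6 pickets, each 102 mm wide, 15 mm thick and 977 mm tall, are fixed to the +y face of the rails with their bottoms at z = 109 mm, spaced across the span with a 235 mm gap after the −x post and between neighbouring pickets, with 239 mm left before the +x post.


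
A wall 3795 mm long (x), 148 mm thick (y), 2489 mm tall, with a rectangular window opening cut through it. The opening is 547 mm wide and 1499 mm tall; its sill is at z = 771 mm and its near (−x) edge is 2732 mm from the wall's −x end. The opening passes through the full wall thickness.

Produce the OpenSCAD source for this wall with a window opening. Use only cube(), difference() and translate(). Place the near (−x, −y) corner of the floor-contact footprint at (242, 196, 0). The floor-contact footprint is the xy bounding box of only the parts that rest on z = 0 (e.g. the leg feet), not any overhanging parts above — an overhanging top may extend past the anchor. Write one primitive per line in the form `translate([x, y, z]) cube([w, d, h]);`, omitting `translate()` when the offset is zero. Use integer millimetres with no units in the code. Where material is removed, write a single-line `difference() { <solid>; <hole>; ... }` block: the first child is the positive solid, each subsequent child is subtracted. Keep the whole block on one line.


difference() { translate([242, 196, 0]) cube([3795, 148, 2489]); translate([2974, 196, 771]) cube([547, 148, 1499]); }


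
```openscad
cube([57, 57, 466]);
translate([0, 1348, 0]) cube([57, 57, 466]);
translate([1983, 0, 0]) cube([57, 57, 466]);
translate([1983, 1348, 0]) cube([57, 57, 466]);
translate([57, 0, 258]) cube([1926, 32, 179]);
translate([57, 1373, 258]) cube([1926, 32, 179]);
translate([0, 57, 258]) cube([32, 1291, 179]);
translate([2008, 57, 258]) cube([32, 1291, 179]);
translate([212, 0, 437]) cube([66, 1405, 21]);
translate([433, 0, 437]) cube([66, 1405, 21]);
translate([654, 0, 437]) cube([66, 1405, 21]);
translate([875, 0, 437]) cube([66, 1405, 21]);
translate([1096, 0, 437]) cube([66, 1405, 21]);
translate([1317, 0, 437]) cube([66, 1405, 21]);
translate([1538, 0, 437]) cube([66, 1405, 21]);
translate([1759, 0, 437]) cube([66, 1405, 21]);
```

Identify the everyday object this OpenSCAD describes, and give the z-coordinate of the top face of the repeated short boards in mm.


A bed frame. The slat-top height is 458 mm.

Four posts, four rails, and a row of slats — a bed frame. Slats sit on the rails at z = 258 + 179 = 437; with slat thickness 21, the top is 458 mm.


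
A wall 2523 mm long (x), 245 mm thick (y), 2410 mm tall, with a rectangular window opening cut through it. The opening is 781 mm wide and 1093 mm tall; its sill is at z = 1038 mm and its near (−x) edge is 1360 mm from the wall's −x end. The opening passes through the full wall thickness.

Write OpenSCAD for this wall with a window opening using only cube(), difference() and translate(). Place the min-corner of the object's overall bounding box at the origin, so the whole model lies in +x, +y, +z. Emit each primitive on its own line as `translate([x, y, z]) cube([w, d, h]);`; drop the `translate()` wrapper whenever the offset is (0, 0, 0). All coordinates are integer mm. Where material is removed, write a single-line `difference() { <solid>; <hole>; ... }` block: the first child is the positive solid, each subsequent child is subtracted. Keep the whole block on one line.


difference() { cube([2523, 245, 2410]); translate([1360, 0, 1038]) cube([781, 245, 1093]); }


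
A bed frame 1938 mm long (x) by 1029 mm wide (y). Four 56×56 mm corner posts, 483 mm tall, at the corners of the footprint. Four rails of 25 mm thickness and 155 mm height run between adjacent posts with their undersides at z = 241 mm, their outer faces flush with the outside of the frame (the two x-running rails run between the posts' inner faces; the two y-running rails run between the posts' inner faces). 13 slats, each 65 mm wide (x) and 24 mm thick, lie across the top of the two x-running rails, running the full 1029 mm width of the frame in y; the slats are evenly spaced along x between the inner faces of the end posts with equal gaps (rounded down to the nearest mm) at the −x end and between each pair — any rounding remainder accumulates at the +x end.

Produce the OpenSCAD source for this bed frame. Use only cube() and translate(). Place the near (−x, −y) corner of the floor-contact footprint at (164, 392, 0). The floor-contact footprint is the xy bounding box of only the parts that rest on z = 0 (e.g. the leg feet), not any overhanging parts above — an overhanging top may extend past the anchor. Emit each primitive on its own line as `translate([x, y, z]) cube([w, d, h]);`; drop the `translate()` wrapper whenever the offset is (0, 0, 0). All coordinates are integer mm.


translate([164, 392, 0]) cube([56, 56, 483]);
translate([164, 1365, 0]) cube([56, 56, 483]);
translate([2046, 392, 0]) cube([56, 56, 483]);
translate([2046, 1365, 0]) cube([56, 56, 483]);
translate([220, 392, 241]) cube([1826, 25, 155]);
translate([220, 1396, 241]) cube([1826, 25, 155]);
translate([164, 448, 241]) cube([25, 917, 155]);
translate([2077, 448, 241]) cube([25, 917, 155]);
translate([290, 392, 396]) cube([65, 1029, 24]);
translate([425, 392, 396]) cube([65, 1029, 24]);
translate([560, 392, 396]) cube([65, 1029, 24]);
translate([695, 392, 396]) cube([65, 1029, 24]);
translate([830, 392, 396]) cube([65, 1029, 24]);
translate([965, 392, 396]) cube([65, 1029, 24]);
translate([1100, 392, 396]) cube([65, 1029, 24]);
translate([1235, 392, 396]) cube([65, 1029, 24]);
translate([1370, 392, 396]) cube([65, 1029, 24]);
translate([1505, 392, 396]) cube([65, 1029, 24]);
translate([1640, 392, 396]) cube([65, 1029, 24]);
translate([1775, 392, 396]) cube([65, 1029, 24]);
translate([1910, 392, 396]) cube([65, 1029, 24]);


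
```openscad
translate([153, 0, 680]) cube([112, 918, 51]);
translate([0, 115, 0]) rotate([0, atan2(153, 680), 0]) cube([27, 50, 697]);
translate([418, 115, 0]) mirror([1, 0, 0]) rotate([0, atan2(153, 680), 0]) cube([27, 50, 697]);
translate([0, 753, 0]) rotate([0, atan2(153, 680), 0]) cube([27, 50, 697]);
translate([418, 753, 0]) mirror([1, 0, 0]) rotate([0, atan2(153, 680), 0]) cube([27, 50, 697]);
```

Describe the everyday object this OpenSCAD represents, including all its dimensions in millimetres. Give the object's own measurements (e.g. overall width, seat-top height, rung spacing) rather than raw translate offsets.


A sawhorse. A 112×918×51 mm beam (x, y, z) sits on two A-frame leg pairs. Each pair is two raked legs of 27×50 mm section (50 mm along y) splaying symmetrically in x. Each leg rises 680 mm vertically over 153 mm of horizontal reach and is 697 mm long along its own axis. Every leg's outer bottom edge rests on the floor and its outer top edge meets a bottom edge of the beam — the left legs (tilting toward +x) meet the beam's −x bottom edge, the right legs (their mirror images, tilting toward −x) meet its +x bottom edge — so the leg tops tuck under the beam, the beam's underside is 680 mm above the floor, and the feet are 418 mm apart outside-to-outside with the beam centred between them. The two leg pairs are set in 115 mm from either end of the beam.


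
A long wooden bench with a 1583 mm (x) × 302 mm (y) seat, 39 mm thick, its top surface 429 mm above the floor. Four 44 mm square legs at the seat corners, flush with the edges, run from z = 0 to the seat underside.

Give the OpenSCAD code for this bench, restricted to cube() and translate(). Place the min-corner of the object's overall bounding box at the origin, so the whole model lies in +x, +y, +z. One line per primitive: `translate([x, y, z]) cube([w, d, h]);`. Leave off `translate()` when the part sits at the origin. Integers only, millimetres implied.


translate([0, 0, 390]) cube([1583, 302, 39]);
cube([44, 44, 390]);
translate([0, 258, 0]) cube([44, 44, 390]);
translate([1539, 0, 0]) cube([44, 44, 390]);
translate([1539, 258, 0]) cube([44, 44, 390]);


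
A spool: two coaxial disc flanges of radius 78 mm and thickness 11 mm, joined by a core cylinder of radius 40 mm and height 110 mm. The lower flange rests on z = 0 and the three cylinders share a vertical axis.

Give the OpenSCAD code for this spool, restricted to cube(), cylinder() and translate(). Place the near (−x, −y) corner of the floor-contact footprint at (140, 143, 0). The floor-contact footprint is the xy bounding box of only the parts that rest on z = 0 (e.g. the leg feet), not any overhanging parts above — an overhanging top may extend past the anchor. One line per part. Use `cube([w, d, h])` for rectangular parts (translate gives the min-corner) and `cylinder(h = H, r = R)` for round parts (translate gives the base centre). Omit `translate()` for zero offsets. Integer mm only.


translate([218, 221, 0]) cylinder(h = 11, r = 78);
translate([218, 221, 11]) cylinder(h = 110, r = 40);
translate([218, 221, 121]) cylinder(h = 11, r = 78);


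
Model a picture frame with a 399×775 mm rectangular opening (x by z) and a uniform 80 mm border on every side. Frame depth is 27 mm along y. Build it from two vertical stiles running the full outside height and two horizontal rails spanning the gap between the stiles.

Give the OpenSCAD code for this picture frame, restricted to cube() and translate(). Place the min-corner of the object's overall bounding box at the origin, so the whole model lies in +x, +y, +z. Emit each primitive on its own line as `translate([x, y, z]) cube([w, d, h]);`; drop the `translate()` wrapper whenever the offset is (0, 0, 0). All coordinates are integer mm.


cube([80, 27, 935]);
translate([479, 0, 0]) cube([80, 27, 935]);
translate([80, 0, 0]) cube([399, 27, 80]);
translate([80, 0, 855]) cube([399, 27, 80]);


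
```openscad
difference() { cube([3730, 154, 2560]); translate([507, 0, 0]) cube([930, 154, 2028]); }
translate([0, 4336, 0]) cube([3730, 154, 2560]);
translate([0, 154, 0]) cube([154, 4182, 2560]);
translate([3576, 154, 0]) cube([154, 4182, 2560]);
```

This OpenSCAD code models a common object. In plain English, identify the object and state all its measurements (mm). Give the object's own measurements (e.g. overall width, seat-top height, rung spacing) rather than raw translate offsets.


A single room: four walls, each 2560 mm tall and 154 mm thick, enclosing an outside footprint 3730×4490 mm (x × y), no floor or roof. The front and back walls (−y and +y sides) run the full x-width; the side walls fit between their inner faces. A door opening 930 mm wide and 2028 mm tall is cut through the front wall from the floor up, its −x edge 507 mm from the wall's −x end.


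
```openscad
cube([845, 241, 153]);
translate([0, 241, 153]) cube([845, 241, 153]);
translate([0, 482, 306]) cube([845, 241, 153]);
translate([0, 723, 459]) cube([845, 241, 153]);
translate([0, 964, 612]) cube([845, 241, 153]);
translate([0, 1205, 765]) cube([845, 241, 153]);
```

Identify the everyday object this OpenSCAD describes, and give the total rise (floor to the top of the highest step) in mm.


A staircase. The total rise is 918 mm.

6 identical blocks, each offset up and back from the previous — a staircase. Each step is 153 mm tall and there are 6 of them, so the total rise is 6 × 153 = 918 mm.


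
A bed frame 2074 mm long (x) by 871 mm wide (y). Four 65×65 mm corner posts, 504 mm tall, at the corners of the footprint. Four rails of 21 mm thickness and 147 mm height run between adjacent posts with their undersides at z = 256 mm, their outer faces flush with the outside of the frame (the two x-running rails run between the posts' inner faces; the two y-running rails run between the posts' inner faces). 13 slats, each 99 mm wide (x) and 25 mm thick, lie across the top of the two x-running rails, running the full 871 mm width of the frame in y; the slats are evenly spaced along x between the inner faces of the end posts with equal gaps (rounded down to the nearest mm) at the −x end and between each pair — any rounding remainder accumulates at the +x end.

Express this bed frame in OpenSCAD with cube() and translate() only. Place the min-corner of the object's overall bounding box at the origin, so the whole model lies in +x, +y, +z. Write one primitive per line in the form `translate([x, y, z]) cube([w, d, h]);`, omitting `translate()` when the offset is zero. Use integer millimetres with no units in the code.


// slat z = rail_z + rail_h = 256 + 147 = 403
// slat gap = ⌊(1944 − 13·99) / 14⌋ = 46
cube([65, 65, 504]);
translate([0, 806, 0]) cube([65, 65, 504]);
translate([2009, 0, 0]) cube([65, 65, 504]);
translate([2009, 806, 0]) cube([65, 65, 504]);
translate([65, 0, 256]) cube([1944, 21, 147]);
translate([65, 850, 256]) cube([1944, 21, 147]);
translate([0, 65, 256]) cube([21, 741, 147]);
translate([2053, 65, 256]) cube([21, 741, 147]);
translate([111, 0, 403]) cube([99, 871, 25]);
translate([256, 0, 403]) cube([99, 871, 25]);
translate([401, 0, 403]) cube([99, 871, 25]);
translate([546, 0, 403]) cube([99, 871, 25]);
translate([691, 0, 403]) cube([99, 871, 25]);
translate([836, 0, 403]) cube([99, 871, 25]);
translate([981, 0, 403]) cube([99, 871, 25]);
translate([1126, 0, 403]) cube([99, 871, 25]);
translate([1271, 0, 403]) cube([99, 871, 25]);
translate([1416, 0, 403]) cube([99, 871, 25]);
translate([1561, 0, 403]) cube([99, 871, 25]);
translate([1706, 0, 403]) cube([99, 871, 25]);
translate([1851, 0, 403]) cube([99, 871, 25]);


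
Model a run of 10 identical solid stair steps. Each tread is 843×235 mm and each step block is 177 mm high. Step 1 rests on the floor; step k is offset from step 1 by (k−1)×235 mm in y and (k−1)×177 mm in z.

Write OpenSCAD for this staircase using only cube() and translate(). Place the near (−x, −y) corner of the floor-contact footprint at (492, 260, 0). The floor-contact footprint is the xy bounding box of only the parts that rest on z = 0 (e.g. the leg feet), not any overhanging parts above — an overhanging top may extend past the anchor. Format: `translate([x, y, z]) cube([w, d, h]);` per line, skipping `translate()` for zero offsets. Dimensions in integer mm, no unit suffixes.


translate([492, 260, 0]) cube([843, 235, 177]);
translate([492, 495, 177]) cube([843, 235, 177]);
translate([492, 730, 354]) cube([843, 235, 177]);
translate([492, 965, 531]) cube([843, 235, 177]);
translate([492, 1200, 708]) cube([843, 235, 177]);
translate([492, 1435, 885]) cube([843, 235, 177]);
translate([492, 1670, 1062]) cube([843, 235, 177]);
translate([492, 1905, 1239]) cube([843, 235, 177]);
translate([492, 2140, 1416]) cube([843, 235, 177]);
translate([492, 2375, 1593]) cube([843, 235, 177]);


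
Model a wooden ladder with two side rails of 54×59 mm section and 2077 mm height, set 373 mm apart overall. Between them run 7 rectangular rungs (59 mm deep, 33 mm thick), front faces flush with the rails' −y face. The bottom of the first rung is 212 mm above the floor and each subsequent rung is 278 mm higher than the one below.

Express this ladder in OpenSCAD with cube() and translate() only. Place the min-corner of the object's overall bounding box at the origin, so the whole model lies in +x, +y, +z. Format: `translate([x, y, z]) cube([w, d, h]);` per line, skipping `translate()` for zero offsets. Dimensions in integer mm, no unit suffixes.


// rung span = 373 - 2*54 = 265
// rung[k] z = 212 + k*278
cube([54, 59, 2077]);
translate([319, 0, 0]) cube([54, 59, 2077]);
translate([54, 0, 212]) cube([265, 59, 33]);
translate([54, 0, 490]) cube([265, 59, 33]);
translate([54, 0, 768]) cube([265, 59, 33]);
translate([54, 0, 1046]) cube([265, 59, 33]);
translate([54, 0, 1324]) cube([265, 59, 33]);
translate([54, 0, 1602]) cube([265, 59, 33]);
translate([54, 0, 1880]) cube([265, 59, 33]);


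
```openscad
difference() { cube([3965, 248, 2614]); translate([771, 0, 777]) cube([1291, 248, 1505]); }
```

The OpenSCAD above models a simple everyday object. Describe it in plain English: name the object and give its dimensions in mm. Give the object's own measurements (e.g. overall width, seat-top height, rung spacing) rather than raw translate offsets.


A wall 3965 mm long (x), 248 mm thick (y), 2614 mm tall, with a rectangular window opening cut through it. The opening is 1291 mm wide and 1505 mm tall; its sill is at z = 777 mm and its near (−x) edge is 771 mm from the wall's −x end. The opening passes through the full wall thickness.


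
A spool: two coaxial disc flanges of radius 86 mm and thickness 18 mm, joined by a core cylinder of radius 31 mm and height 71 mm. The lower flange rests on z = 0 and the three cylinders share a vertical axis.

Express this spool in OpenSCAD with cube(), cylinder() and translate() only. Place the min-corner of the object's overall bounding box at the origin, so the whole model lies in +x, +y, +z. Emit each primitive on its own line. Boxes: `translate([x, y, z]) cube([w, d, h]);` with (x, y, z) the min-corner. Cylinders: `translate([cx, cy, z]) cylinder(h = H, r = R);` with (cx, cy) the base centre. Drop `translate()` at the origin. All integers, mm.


translate([86, 86, 0]) cylinder(h = 18, r = 86);
translate([86, 86, 18]) cylinder(h = 71, r = 31);
translate([86, 86, 89]) cylinder(h = 18, r = 86);


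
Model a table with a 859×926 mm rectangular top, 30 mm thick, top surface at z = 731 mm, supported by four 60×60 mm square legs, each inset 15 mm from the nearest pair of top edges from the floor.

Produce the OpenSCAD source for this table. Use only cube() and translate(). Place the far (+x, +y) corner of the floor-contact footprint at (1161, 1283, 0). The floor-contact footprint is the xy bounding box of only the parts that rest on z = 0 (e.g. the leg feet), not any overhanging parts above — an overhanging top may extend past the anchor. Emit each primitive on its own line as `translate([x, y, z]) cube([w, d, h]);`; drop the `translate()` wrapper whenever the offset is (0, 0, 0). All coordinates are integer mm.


translate([317, 372, 701]) cube([859, 926, 30]);
translate([332, 387, 0]) cube([60, 60, 701]);
translate([1101, 387, 0]) cube([60, 60, 701]);
translate([332, 1223, 0]) cube([60, 60, 701]);
translate([1101, 1223, 0]) cube([60, 60, 701]);


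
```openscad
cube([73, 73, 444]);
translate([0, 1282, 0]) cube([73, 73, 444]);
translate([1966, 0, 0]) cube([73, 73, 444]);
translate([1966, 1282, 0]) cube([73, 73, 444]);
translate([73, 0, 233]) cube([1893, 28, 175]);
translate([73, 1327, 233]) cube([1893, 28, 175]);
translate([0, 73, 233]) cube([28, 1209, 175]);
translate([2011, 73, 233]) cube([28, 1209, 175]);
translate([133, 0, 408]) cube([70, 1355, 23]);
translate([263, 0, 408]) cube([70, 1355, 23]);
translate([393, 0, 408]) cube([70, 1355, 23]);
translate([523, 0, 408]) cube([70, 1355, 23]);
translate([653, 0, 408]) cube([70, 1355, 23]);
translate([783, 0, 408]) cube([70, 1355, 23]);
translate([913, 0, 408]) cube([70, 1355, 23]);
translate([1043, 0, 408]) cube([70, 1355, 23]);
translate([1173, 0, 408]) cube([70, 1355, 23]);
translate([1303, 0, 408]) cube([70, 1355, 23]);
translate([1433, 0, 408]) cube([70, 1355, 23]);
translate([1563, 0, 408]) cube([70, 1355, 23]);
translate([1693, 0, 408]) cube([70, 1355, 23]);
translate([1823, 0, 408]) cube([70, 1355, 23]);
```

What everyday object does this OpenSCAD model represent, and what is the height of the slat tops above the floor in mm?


A bed frame. The slat-top height is 431 mm.

Four posts, four rails, and a row of slats — a bed frame. Slats sit on the rails at z = 233 + 175 = 408; with slat thickness 23, the top is 431 mm.


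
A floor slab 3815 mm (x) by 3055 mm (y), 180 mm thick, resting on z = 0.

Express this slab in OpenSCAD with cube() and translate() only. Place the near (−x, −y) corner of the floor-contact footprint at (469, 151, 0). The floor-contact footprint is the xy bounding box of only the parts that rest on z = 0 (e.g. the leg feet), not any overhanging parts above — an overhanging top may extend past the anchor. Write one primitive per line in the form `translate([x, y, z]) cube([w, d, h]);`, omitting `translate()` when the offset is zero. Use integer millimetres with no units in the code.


translate([469, 151, 0]) cube([3815, 3055, 180]);


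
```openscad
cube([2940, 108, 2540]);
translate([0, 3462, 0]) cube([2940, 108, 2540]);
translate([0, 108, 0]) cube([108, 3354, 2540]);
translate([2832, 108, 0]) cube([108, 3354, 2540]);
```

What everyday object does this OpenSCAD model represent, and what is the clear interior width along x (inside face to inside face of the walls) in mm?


A house (or room) frame. The interior width is 2724 mm.

Four 2540 mm walls enclosing a rectangle with no floor or roof — a room or house frame. Outside width is 2940 mm and wall thickness is 108 mm, so the interior width is 2940 − 2 × 108 = 2724 mm.


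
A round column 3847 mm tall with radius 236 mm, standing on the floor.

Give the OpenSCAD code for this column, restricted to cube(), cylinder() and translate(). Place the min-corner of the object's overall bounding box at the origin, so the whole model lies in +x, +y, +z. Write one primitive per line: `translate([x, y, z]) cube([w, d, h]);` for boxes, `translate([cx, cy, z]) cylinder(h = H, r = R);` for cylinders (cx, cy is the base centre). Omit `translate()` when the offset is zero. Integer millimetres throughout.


translate([236, 236, 0]) cylinder(h = 3847, r = 236);


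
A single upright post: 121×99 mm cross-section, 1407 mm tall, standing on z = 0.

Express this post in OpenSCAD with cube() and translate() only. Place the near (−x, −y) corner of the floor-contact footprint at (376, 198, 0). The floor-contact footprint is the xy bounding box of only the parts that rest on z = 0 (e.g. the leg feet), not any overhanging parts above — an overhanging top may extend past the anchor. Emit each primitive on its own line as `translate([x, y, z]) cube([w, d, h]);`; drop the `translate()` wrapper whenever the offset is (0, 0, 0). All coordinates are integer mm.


translate([376, 198, 0]) cube([121, 99, 1407]);


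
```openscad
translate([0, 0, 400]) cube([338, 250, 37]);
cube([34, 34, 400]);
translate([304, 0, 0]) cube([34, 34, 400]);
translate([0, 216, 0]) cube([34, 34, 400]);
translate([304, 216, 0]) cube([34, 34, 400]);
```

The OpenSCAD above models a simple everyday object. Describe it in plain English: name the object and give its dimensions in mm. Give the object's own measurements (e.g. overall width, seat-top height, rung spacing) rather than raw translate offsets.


A simple wooden stool: a rectangular seat 338 mm (x) by 250 mm (y), 37 mm thick, top face at z = 437 mm, on four square legs, each 34×34 mm in cross-section. The legs rest on z = 0, each flush with a corner of the seat.


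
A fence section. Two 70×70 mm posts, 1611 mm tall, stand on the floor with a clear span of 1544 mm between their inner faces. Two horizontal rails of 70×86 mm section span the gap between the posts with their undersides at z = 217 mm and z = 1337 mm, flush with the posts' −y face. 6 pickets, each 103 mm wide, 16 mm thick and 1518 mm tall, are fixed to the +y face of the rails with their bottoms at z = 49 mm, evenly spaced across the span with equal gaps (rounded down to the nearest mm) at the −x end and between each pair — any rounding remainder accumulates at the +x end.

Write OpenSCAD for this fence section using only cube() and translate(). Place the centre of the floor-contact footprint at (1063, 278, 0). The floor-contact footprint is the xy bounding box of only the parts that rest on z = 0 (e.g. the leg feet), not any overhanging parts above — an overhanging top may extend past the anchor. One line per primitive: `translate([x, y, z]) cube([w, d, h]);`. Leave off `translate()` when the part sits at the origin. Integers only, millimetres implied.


translate([221, 243, 0]) cube([70, 70, 1611]);
translate([1835, 243, 0]) cube([70, 70, 1611]);
translate([291, 243, 217]) cube([1544, 70, 86]);
translate([291, 243, 1337]) cube([1544, 70, 86]);
translate([423, 313, 49]) cube([103, 16, 1518]);
translate([658, 313, 49]) cube([103, 16, 1518]);
translate([893, 313, 49]) cube([103, 16, 1518]);
translate([1128, 313, 49]) cube([103, 16, 1518]);
translate([1363, 313, 49]) cube([103, 16, 1518]);
translate([1598, 313, 49]) cube([103, 16, 1518]);


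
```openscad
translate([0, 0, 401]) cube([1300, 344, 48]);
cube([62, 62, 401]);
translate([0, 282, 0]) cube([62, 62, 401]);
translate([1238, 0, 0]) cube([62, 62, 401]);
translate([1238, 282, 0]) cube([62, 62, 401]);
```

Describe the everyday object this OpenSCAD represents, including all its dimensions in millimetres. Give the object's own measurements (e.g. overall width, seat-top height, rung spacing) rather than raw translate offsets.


A bench: a 1300×344 mm seat slab, 48 mm thick, top at z = 449 mm, on four 62×62 mm square legs flush with the seat corners and standing on z = 0.


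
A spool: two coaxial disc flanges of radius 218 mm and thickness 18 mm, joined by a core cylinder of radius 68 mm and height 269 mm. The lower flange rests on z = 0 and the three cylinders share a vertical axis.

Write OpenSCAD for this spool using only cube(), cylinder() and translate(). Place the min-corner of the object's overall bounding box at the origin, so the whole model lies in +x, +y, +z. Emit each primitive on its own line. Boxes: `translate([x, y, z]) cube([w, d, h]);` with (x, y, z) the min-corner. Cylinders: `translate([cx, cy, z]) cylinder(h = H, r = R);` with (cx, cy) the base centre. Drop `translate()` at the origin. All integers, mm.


translate([218, 218, 0]) cylinder(h = 18, r = 218);
translate([218, 218, 18]) cylinder(h = 269, r = 68);
translate([218, 218, 287]) cylinder(h = 18, r = 218);


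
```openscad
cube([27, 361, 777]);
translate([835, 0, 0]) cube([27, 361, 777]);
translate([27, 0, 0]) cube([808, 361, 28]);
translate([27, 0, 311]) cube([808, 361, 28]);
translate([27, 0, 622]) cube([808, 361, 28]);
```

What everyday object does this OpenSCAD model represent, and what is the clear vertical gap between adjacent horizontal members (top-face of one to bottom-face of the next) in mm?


A bookshelf. The clear shelf gap is 283 mm.

Two tall side panels with 3 horizontal boards between them — a bookshelf. The first two shelf undersides are at z = 0 and z = 311; with shelf thickness 28, the clear gap is 311 − 0 − 28 = 283 mm.


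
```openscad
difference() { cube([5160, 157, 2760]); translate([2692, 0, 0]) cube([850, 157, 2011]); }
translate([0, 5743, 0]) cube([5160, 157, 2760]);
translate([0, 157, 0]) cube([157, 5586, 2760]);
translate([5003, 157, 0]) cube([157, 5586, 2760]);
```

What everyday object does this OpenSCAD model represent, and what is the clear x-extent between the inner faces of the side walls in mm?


A single room. The interior width is 4846 mm.

Four walls enclosing a rectangle with a door in the front wall — a room. Outside width 5160 minus two 157 mm walls gives 4846 mm.


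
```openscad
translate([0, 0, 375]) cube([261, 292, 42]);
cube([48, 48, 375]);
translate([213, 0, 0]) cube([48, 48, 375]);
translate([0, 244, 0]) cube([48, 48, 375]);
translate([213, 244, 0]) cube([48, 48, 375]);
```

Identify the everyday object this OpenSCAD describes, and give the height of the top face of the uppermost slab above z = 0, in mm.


A stool. The seat height is 417 mm.

A 261×292×42 slab at z = 375 on four corner posts — a stool. The seat top is 375 + 42 = 417 mm.


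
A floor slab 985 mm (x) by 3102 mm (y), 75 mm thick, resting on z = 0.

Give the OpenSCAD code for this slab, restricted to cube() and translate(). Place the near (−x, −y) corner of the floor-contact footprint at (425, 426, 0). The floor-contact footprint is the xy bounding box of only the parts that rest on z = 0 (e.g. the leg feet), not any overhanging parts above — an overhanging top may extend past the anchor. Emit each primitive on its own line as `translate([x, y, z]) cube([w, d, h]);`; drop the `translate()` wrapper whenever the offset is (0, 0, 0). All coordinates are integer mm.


translate([425, 426, 0]) cube([985, 3102, 75]);


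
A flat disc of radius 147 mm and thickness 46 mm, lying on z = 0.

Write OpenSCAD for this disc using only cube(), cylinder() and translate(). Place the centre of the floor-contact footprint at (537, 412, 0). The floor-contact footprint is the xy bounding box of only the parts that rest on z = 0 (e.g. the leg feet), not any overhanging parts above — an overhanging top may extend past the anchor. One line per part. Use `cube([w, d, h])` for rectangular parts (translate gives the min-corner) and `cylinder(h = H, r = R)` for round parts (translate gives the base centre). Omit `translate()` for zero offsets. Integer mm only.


translate([537, 412, 0]) cylinder(h = 46, r = 147);
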